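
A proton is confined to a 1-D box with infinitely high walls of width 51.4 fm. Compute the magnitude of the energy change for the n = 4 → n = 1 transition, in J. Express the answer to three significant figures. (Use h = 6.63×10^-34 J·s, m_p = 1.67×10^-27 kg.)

E_1 = h²/(8m_pL²) = 1.245×10^-14 J.
|ΔE| = |4² − 1²|·E_1 = 15·1.245×10^-14 J = 1.87×10^-13 J.

|ΔE| = 1.87×10^-13 J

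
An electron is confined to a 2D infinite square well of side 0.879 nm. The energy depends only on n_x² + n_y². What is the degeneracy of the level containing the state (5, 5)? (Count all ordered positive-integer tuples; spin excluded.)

degeneracy = 3

The level has n_x² + n_y² = 50. The ordered positive-integer solutions are (1, 7), (5, 5), (7, 1).
That gives 3 states.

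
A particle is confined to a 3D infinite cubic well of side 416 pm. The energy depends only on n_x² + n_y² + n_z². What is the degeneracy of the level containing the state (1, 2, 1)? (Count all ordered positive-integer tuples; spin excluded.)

The level has n_x² + n_y² + n_z² = 6. The ordered positive-integer solutions are (1, 1, 2), (1, 2, 1), (2, 1, 1).
That gives 3 states.

degeneracy = 3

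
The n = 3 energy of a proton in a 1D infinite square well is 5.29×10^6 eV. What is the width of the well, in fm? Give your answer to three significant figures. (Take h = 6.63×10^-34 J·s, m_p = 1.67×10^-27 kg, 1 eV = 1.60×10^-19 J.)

From E_n = n²h²/(8m_pL²), L = n·h/√(8m_pE_n).
E_3 = 5.29×10^6 eV = 8.464×10^-13 J, so L = 3·6.63×10^-34/√(8·1.67×10^-27·8.464×10^-13) = 1.87×10^-14 m = 18.7 fm.

L = 18.7 fm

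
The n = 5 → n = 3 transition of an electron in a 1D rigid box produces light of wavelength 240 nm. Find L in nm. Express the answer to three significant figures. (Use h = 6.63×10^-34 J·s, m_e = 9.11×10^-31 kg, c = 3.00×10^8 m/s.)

L = 1.08 nm

The photon carries ΔE = hc/λ = 6.63×10^-34·3.00×10^8/2.40×10^-7 m = 8.287×10^-19 J.
Since ΔE = (5² − 3²)E_1, E_1 = 5.179×10^-20 J, and L = h/√(8m_eE_1) = 1.08×10^-9 m = 1.08 nm.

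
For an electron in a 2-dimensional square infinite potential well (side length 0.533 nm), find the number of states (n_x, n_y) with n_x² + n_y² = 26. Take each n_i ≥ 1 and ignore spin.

The level has n_x² + n_y² = 26. The ordered positive-integer solutions are (1, 5), (5, 1).
That gives 2 states.

degeneracy = 2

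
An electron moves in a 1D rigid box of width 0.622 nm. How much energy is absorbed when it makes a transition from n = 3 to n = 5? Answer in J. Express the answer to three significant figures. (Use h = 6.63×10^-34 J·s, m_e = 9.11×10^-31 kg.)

E_1 = h²/(8m_eL²) = 1.559×10^-19 J.
|ΔE| = |3² − 5²|·E_1 = 16·1.559×10^-19 J = 2.49×10^-18 J.

|ΔE| = 2.49×10^-18 J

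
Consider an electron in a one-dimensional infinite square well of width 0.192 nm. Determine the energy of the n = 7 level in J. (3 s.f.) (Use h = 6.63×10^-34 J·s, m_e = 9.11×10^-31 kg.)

E_7 = 8.02×10^-17 J

For an infinite well E_n = n²h²/(8m_eL²), so E_1 = h²/(8m_eL²) = (6.63×10^-34)²/(8·9.11×10^-31·(1.92×10^-10 m)²) = 1.636×10^-18 J.
Then E_7 = 7²·E_1 = 49·1.636×10^-18 J = 8.02×10^-17 J.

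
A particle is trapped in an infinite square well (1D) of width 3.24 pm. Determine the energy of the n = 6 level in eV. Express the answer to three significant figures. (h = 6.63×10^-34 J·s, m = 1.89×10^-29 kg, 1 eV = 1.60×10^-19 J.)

For an infinite well E_n = n²h²/(8mL²), so E_1 = h²/(8mL²) = (6.63×10^-34)²/(8·1.89×10^-29·(3.24×10^-12 m)²) = 2.769×10^-16 J.
Then E_6 = 6²·E_1 = 36·2.769×10^-16 J = 9.968×10^-15 J.
Converting, E_6 = 9.968×10^-15 J / (1.60×10^-19 J/eV) = 6.23×10^4 eV.

E_6 = 6.23×10^4 eV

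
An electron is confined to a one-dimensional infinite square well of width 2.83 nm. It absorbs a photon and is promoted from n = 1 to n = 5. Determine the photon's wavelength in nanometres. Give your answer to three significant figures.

E_1 = h²/(8m_eL²) = 7.523×10^-21 J, so ΔE = (5² − 1²)E_1 = 1.806×10^-19 J.
λ = hc/ΔE = (6.626×10^-34·2.998×10^8)/1.806×10^-19 = 1.10×10^-6 m = 1.10×10^3 nm.

λ = 1.10×10^3 nm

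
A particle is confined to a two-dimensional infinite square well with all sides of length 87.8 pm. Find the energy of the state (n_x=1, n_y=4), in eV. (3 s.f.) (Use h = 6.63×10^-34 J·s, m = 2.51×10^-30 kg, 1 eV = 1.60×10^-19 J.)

E = 302 eV

For a 2D rectangular well E = (h²/8m)·Σ n_i²/L_i² = (6.63×10^-34)²/(8·2.51×10^-30) · [1²/(87.8 pm)² + 4²/(87.8 pm)²].
Evaluating gives E = 4.828×10^-17 J = 302 eV.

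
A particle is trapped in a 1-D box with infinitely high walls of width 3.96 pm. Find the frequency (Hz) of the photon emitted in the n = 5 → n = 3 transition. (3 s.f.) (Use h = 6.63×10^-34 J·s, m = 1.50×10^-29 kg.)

E_1 = h²/(8mL²) = 2.336×10^-16 J and ΔE = (5² − 3²)E_1 = 3.738×10^-15 J.
f = ΔE/h = 3.738×10^-15/6.63×10^-34 = 5.64×10^18 Hz.

f = 5.64×10^18 Hz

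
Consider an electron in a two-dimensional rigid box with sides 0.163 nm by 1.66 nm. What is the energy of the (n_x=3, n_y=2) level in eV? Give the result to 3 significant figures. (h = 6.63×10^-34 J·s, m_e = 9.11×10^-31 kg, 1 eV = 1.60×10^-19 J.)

E = 128 eV

For a 2D rectangular well E = (h²/8m_e)·Σ n_i²/L_i² = (6.63×10^-34)²/(8·9.11×10^-31) · [3²/(0.163 nm)² + 2²/(1.66 nm)²].
Evaluating gives E = 2.052×10^-17 J = 128 eV.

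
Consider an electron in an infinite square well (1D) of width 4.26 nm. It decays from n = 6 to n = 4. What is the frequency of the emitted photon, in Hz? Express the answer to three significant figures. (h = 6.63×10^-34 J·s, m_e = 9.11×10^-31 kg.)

f = 1.00×10^14 Hz

E_1 = h²/(8m_eL²) = 3.324×10^-21 J and ΔE = (6² − 4²)E_1 = 6.648×10^-20 J.
f = ΔE/h = 6.648×10^-20/6.63×10^-34 = 1.00×10^14 Hz.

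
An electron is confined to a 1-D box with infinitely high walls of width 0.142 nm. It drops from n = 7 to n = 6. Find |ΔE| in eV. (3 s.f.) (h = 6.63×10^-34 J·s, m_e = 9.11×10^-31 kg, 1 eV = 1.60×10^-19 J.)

E_1 = h²/(8m_eL²) = 2.991×10^-18 J.
|ΔE| = |7² − 6²|·E_1 = 13·2.991×10^-18 J = 3.888×10^-17 J = 243 eV.

|ΔE| = 243 eV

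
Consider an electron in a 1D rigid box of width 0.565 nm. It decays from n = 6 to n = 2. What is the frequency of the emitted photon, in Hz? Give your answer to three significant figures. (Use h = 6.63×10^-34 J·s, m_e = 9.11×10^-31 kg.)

f = 9.12×10^15 Hz

E_1 = h²/(8m_eL²) = 1.889×10^-19 J and ΔE = (6² − 2²)E_1 = 6.045×10^-18 J.
f = ΔE/h = 6.045×10^-18/6.63×10^-34 = 9.12×10^15 Hz.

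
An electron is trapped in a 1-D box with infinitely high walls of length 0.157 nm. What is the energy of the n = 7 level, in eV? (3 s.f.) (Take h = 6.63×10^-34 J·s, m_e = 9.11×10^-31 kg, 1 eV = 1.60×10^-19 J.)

For an infinite well E_n = n²h²/(8m_eL²), so E_1 = h²/(8m_eL²) = (6.63×10^-34)²/(8·9.11×10^-31·(1.57×10^-10 m)²) = 2.447×10^-18 J.
Then E_7 = 7²·E_1 = 49·2.447×10^-18 J = 1.199×10^-16 J.
Converting, E_7 = 1.199×10^-16 J / (1.60×10^-19 J/eV) = 749 eV.

E_7 = 749 eV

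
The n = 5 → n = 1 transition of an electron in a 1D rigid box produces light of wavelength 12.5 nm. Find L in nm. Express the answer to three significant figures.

L = 0.302 nm

The photon carries ΔE = hc/λ = 6.626×10^-34·2.998×10^8/1.25×10^-8 m = 1.589×10^-17 J.
Since ΔE = (5² − 1²)E_1, E_1 = 6.621×10^-19 J, and L = h/√(8m_eE_1) = 3.02×10^-10 m = 0.302 nm.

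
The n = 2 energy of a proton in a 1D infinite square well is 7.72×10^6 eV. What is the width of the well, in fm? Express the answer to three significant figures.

L = 10.3 fm

From E_n = n²h²/(8m_pL²), L = n·h/√(8m_pE_n).
E_2 = 7.72×10^6 eV = 1.237×10^-12 J, so L = 2·6.626×10^-34/√(8·1.673×10^-27·1.237×10^-12) = 1.03×10^-14 m = 10.3 fm.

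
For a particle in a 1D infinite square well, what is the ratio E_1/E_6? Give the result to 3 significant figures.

0.0278

E_n ∝ n², so E_1/E_6 = 1²/6² = 1/36 = 0.0278.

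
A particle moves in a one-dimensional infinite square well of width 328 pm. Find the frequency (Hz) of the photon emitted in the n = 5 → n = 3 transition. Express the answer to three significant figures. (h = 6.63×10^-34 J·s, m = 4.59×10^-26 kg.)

E_1 = h²/(8mL²) = 1.113×10^-23 J and ΔE = (5² − 3²)E_1 = 1.781×10^-22 J.
f = ΔE/h = 1.781×10^-22/6.63×10^-34 = 2.69×10^11 Hz.

f = 2.69×10^11 Hz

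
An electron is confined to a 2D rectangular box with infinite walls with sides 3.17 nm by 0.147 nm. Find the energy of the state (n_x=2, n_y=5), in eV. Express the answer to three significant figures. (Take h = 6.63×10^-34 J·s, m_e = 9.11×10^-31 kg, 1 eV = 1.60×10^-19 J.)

E = 436 eV

For a 2D rectangular well E = (h²/8m_e)·Σ n_i²/L_i² = (6.63×10^-34)²/(8·9.11×10^-31) · [2²/(3.17 nm)² + 5²/(0.147 nm)²].
Evaluating gives E = 6.980×10^-17 J = 436 eV.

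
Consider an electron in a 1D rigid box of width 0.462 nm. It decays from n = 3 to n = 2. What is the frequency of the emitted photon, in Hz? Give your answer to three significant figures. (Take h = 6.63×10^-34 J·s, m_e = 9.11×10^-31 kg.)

E_1 = h²/(8m_eL²) = 2.826×10^-19 J and ΔE = (3² − 2²)E_1 = 1.413×10^-18 J.
f = ΔE/h = 1.413×10^-18/6.63×10^-34 = 2.13×10^15 Hz.

f = 2.13×10^15 Hz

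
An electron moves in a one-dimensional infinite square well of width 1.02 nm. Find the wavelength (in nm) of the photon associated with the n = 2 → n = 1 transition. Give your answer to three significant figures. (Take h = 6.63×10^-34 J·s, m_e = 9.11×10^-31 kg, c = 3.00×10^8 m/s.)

E_1 = h²/(8m_eL²) = 5.797×10^-20 J, so ΔE = (2² − 1²)E_1 = 1.739×10^-19 J.
λ = hc/ΔE = (6.63×10^-34·3.00×10^8)/1.739×10^-19 = 1.14×10^-6 m = 1.14×10^3 nm.

λ = 1.14×10^3 nm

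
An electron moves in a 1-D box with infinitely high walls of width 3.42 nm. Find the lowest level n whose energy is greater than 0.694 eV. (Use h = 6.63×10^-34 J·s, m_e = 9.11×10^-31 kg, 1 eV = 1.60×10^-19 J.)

n = 5

E_1 = h²/(8m_eL²) = 5.157×10^-21 J = 0.03223 eV.
Need n² > 0.694/0.03223 = 21.53, i.e. n > 4.640.
The smallest integer satisfying this is n = 5.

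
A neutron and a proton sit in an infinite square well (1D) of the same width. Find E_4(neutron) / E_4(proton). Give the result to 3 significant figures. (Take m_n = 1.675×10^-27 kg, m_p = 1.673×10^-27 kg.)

E_n ∝ 1/m at fixed n and L, so the ratio is m_p/m_n = 1.673×10^-27/1.675×10^-27 = 0.999.

0.999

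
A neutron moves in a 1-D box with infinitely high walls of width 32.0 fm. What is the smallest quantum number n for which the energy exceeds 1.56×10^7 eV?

n = 9

E_1 = h²/(8m_nL²) = 3.200×10^-14 J = 1.998×10^5 eV.
Need n² > 1.56×10^7/1.998×10^5 = 78.08, i.e. n > 8.836.
The smallest integer satisfying this is n = 9.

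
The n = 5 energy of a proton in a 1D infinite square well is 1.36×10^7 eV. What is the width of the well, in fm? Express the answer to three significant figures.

From E_n = n²h²/(8m_pL²), L = n·h/√(8m_pE_n).
E_5 = 1.36×10^7 eV = 2.179×10^-12 J, so L = 5·6.626×10^-34/√(8·1.673×10^-27·2.179×10^-12) = 1.94×10^-14 m = 19.4 fm.

L = 19.4 fm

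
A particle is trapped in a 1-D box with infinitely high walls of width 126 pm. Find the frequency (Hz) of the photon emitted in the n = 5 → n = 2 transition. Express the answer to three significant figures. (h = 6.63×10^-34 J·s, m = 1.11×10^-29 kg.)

f = 9.88×10^15 Hz

E_1 = h²/(8mL²) = 3.118×10^-19 J and ΔE = (5² − 2²)E_1 = 6.548×10^-18 J.
f = ΔE/h = 6.548×10^-18/6.63×10^-34 = 9.88×10^15 Hz.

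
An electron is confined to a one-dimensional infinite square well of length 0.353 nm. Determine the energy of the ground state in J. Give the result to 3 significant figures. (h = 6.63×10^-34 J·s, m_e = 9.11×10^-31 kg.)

For an infinite well E_n = n²h²/(8m_eL²), so E_1 = h²/(8m_eL²) = (6.63×10^-34)²/(8·9.11×10^-31·(3.53×10^-10 m)²) = 4.840×10^-19 J.

E_1 = 4.84×10^-19 J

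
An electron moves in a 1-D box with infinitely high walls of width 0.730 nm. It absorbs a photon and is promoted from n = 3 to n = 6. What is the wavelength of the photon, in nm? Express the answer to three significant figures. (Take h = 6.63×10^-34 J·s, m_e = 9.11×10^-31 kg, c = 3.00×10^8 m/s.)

E_1 = h²/(8m_eL²) = 1.132×10^-19 J, so ΔE = (6² − 3²)E_1 = 3.056×10^-18 J.
λ = hc/ΔE = (6.63×10^-34·3.00×10^8)/3.056×10^-18 = 6.51×10^-8 m = 65.1 nm.

λ = 65.1 nm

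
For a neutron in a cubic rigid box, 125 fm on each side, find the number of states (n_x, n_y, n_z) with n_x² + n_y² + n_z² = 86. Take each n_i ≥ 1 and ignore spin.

degeneracy = 15

The level has n_x² + n_y² + n_z² = 86. The ordered positive-integer solutions are (1, 2, 9), (1, 6, 7), (1, 7, 6), (1, 9, 2), (2, 1, 9), (2, 9, 1), (5, 5, 6), (5, 6, 5), (6, 1, 7), (6, 5, 5), (6, 7, 1), (7, 1, 6), (7, 6, 1), (9, 1, 2), (9, 2, 1).
That gives 15 states.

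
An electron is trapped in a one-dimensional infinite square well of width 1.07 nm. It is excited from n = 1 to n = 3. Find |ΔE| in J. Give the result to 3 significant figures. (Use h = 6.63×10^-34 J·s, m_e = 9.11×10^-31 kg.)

E_1 = h²/(8m_eL²) = 5.268×10^-20 J.
|ΔE| = |1² − 3²|·E_1 = 8·5.268×10^-20 J = 4.21×10^-19 J.

|ΔE| = 4.21×10^-19 J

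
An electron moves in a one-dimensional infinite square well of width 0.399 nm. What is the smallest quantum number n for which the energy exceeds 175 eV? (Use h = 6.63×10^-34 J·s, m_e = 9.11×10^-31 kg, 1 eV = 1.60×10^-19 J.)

E_1 = h²/(8m_eL²) = 3.789×10^-19 J = 2.368 eV.
Need n² > 175/2.368 = 73.90, i.e. n > 8.597.
The smallest integer satisfying this is n = 9.

n = 9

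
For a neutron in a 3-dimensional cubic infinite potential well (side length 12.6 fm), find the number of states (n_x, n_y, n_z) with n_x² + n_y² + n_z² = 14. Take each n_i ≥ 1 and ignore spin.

degeneracy = 6

The level has n_x² + n_y² + n_z² = 14. The ordered positive-integer solutions are (1, 2, 3), (1, 3, 2), (2, 1, 3), (2, 3, 1), (3, 1, 2), (3, 2, 1).
That gives 6 states.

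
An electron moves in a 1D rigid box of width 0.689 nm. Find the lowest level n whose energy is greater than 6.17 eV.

n = 3

E_1 = h²/(8m_eL²) = 1.269×10^-19 J = 0.7921 eV.
Need n² > 6.17/0.7921 = 7.789, i.e. n > 2.791.
The smallest integer satisfying this is n = 3.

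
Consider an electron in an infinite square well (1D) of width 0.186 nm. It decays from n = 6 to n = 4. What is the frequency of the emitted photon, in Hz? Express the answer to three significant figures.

E_1 = h²/(8m_eL²) = 1.741×10^-18 J and ΔE = (6² − 4²)E_1 = 3.482×10^-17 J.
f = ΔE/h = 3.482×10^-17/6.626×10^-34 = 5.26×10^16 Hz.

f = 5.26×10^16 Hz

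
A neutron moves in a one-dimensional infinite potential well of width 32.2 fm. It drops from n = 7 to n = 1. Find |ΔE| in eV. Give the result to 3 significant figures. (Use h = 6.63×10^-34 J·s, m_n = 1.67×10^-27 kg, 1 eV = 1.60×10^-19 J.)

|ΔE| = 9.52×10^6 eV

E_1 = h²/(8m_nL²) = 3.173×10^-14 J.
|ΔE| = |7² − 1²|·E_1 = 48·3.173×10^-14 J = 1.523×10^-12 J = 9.52×10^6 eV.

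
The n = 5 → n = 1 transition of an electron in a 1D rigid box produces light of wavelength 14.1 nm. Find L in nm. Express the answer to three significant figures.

The photon carries ΔE = hc/λ = 6.626×10^-34·2.998×10^8/1.41×10^-8 m = 1.409×10^-17 J.
Since ΔE = (5² − 1²)E_1, E_1 = 5.871×10^-19 J, and L = h/√(8m_eE_1) = 3.20×10^-10 m = 0.320 nm.

L = 0.320 nm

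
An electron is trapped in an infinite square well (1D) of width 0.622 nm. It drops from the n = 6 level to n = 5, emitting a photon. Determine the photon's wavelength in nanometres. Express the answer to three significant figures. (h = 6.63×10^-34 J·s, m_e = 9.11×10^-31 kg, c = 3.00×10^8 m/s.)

λ = 116 nm

E_1 = h²/(8m_eL²) = 1.559×10^-19 J, so ΔE = (6² − 5²)E_1 = 1.715×10^-18 J.
λ = hc/ΔE = (6.63×10^-34·3.00×10^8)/1.715×10^-18 = 1.16×10^-7 m = 116 nm.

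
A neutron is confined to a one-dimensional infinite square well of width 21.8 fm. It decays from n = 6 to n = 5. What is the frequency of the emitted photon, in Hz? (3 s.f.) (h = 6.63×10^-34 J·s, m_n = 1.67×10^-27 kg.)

f = 1.15×10^21 Hz

E_1 = h²/(8m_nL²) = 6.923×10^-14 J and ΔE = (6² − 5²)E_1 = 7.615×10^-13 J.
f = ΔE/h = 7.615×10^-13/6.63×10^-34 = 1.15×10^21 Hz.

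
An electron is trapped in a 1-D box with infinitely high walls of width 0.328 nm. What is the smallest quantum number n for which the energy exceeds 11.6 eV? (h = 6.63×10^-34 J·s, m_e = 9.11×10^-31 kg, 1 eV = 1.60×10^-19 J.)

n = 2

E_1 = h²/(8m_eL²) = 5.606×10^-19 J = 3.504 eV.
Need n² > 11.6/3.504 = 3.311, i.e. n > 1.820.
The smallest integer satisfying this is n = 2.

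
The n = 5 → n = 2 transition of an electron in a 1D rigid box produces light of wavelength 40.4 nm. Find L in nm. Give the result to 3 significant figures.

L = 0.507 nm

The photon carries ΔE = hc/λ = 6.626×10^-34·2.998×10^8/4.04×10^-8 m = 4.917×10^-18 J.
Since ΔE = (5² − 2²)E_1, E_1 = 2.341×10^-19 J, and L = h/√(8m_eE_1) = 5.07×10^-10 m = 0.507 nm.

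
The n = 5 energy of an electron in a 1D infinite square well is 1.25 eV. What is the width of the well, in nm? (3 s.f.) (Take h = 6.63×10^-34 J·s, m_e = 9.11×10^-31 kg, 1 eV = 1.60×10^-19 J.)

L = 2.75 nm

From E_n = n²h²/(8m_eL²), L = n·h/√(8m_eE_n).
E_5 = 1.25 eV = 2.000×10^-19 J, so L = 5·6.63×10^-34/√(8·9.11×10^-31·2.000×10^-19) = 2.75×10^-9 m = 2.75 nm.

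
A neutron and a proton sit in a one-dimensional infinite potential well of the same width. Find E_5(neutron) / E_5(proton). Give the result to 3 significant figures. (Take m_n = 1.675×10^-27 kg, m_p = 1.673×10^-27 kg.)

0.999

E_n ∝ 1/m at fixed n and L, so the ratio is m_p/m_n = 1.673×10^-27/1.675×10^-27 = 0.999.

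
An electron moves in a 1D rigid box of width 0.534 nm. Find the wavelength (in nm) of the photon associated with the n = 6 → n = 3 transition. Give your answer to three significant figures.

E_1 = h²/(8m_eL²) = 2.113×10^-19 J, so ΔE = (6² − 3²)E_1 = 5.705×10^-18 J.
λ = hc/ΔE = (6.626×10^-34·2.998×10^8)/5.705×10^-18 = 3.48×10^-8 m = 34.8 nm.

λ = 34.8 nm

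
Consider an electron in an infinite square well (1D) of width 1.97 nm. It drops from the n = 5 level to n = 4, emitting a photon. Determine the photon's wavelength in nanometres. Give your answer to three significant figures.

λ = 1.42×10^3 nm

E_1 = h²/(8m_eL²) = 1.552×10^-20 J, so ΔE = (5² − 4²)E_1 = 1.397×10^-19 J.
λ = hc/ΔE = (6.626×10^-34·2.998×10^8)/1.397×10^-19 = 1.42×10^-6 m = 1.42×10^3 nm.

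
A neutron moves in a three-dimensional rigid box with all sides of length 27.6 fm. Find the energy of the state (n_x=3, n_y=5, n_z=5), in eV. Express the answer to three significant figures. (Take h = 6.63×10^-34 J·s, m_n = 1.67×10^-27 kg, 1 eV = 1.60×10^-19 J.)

E = 1.59×10^7 eV

For a 3D rectangular well E = (h²/8m_n)·Σ n_i²/L_i² = (6.63×10^-34)²/(8·1.67×10^-27) · [3²/(27.6 fm)² + 5²/(27.6 fm)² + 5²/(27.6 fm)²].
Evaluating gives E = 2.548×10^-12 J = 1.59×10^7 eV.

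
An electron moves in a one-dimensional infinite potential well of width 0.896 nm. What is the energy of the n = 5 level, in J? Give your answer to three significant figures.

For an infinite well E_n = n²h²/(8m_eL²), so E_1 = h²/(8m_eL²) = (6.626×10^-34)²/(8·9.109×10^-31·(8.96×10^-10 m)²) = 7.505×10^-20 J.
Then E_5 = 5²·E_1 = 25·7.505×10^-20 J = 1.88×10^-18 J.

E_5 = 1.88×10^-18 J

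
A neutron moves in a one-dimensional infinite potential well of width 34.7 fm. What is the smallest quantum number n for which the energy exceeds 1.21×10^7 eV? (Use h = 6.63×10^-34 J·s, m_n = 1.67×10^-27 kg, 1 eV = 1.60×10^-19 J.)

n = 9

E_1 = h²/(8m_nL²) = 2.733×10^-14 J = 1.708×10^5 eV.
Need n² > 1.21×10^7/1.708×10^5 = 70.84, i.e. n > 8.417.
The smallest integer satisfying this is n = 9.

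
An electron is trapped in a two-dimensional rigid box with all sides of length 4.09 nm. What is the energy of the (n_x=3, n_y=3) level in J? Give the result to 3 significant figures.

E = 6.48×10^-20 J

For a 2D rectangular well E = (h²/8m_e)·Σ n_i²/L_i² = (6.626×10^-34)²/(8·9.109×10^-31) · [3²/(4.09 nm)² + 3²/(4.09 nm)²].
Evaluating gives E = 6.48×10^-20 J.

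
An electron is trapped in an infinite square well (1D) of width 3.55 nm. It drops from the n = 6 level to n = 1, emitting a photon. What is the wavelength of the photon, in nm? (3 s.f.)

λ = 1.19×10^3 nm

E_1 = h²/(8m_eL²) = 4.781×10^-21 J, so ΔE = (6² − 1²)E_1 = 1.673×10^-19 J.
λ = hc/ΔE = (6.626×10^-34·2.998×10^8)/1.673×10^-19 = 1.19×10^-6 m = 1.19×10^3 nm.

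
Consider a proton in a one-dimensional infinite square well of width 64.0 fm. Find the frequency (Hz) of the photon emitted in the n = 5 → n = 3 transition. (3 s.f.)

f = 1.93×10^20 Hz

E_1 = h²/(8m_pL²) = 8.009×10^-15 J and ΔE = (5² − 3²)E_1 = 1.281×10^-13 J.
f = ΔE/h = 1.281×10^-13/6.626×10^-34 = 1.93×10^20 Hz.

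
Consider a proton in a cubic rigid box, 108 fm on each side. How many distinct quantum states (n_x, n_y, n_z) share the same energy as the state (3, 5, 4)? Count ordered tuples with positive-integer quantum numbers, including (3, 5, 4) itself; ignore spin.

degeneracy = 6

The level has n_x² + n_y² + n_z² = 50. The ordered positive-integer solutions are (3, 4, 5), (3, 5, 4), (4, 3, 5), (4, 5, 3), (5, 3, 4), (5, 4, 3).
That gives 6 states.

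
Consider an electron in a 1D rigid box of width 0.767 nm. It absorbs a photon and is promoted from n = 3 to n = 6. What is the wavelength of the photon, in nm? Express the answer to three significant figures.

E_1 = h²/(8m_eL²) = 1.024×10^-19 J, so ΔE = (6² − 3²)E_1 = 2.765×10^-18 J.
λ = hc/ΔE = (6.626×10^-34·2.998×10^8)/2.765×10^-18 = 7.18×10^-8 m = 71.8 nm.

λ = 71.8 nm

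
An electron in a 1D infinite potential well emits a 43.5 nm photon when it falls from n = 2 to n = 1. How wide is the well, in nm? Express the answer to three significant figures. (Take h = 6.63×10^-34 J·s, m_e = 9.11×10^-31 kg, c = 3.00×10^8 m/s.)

The photon carries ΔE = hc/λ = 6.63×10^-34·3.00×10^8/4.35×10^-8 m = 4.572×10^-18 J.
Since ΔE = (2² − 1²)E_1, E_1 = 1.524×10^-18 J, and L = h/√(8m_eE_1) = 1.99×10^-10 m = 0.199 nm.

L = 0.199 nm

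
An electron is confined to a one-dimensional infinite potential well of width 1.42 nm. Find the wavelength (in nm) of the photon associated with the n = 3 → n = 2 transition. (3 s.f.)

λ = 1.33×10^3 nm

E_1 = h²/(8m_eL²) = 2.988×10^-20 J, so ΔE = (3² − 2²)E_1 = 1.494×10^-19 J.
λ = hc/ΔE = (6.626×10^-34·2.998×10^8)/1.494×10^-19 = 1.33×10^-6 m = 1.33×10^3 nm.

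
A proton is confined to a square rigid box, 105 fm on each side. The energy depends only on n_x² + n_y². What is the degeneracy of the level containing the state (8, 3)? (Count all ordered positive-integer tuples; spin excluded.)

The level has n_x² + n_y² = 73. The ordered positive-integer solutions are (3, 8), (8, 3).
That gives 2 states.

degeneracy = 2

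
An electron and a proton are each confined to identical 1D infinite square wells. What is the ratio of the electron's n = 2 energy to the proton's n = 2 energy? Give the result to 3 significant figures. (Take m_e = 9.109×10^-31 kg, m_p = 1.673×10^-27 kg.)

1.84×10^3

E_n ∝ 1/m at fixed n and L, so the ratio is m_p/m_e = 1.673×10^-27/9.109×10^-31 = 1.84×10^3.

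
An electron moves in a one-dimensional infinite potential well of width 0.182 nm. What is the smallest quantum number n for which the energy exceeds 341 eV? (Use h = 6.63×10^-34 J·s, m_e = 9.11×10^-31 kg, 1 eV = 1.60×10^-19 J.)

n = 6

E_1 = h²/(8m_eL²) = 1.821×10^-18 J = 11.38 eV.
Need n² > 341/11.38 = 29.96, i.e. n > 5.474.
The smallest integer satisfying this is n = 6.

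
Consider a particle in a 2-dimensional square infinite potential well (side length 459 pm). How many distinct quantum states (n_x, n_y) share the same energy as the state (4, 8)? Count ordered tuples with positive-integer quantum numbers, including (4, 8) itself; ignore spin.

degeneracy = 2

The level has n_x² + n_y² = 80. The ordered positive-integer solutions are (4, 8), (8, 4).
That gives 2 states.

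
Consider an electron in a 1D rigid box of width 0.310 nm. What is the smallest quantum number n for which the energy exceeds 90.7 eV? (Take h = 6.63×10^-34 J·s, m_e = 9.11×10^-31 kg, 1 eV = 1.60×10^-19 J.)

E_1 = h²/(8m_eL²) = 6.276×10^-19 J = 3.923 eV.
Need n² > 90.7/3.923 = 23.12, i.e. n > 4.808.
The smallest integer satisfying this is n = 5.

n = 5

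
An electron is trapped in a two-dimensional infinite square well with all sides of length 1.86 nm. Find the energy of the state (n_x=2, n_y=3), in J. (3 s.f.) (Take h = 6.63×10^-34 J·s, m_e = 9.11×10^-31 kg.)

E = 2.27×10^-19 J

For a 2D rectangular well E = (h²/8m_e)·Σ n_i²/L_i² = (6.63×10^-34)²/(8·9.11×10^-31) · [2²/(1.86 nm)² + 3²/(1.86 nm)²].
Evaluating gives E = 2.27×10^-19 J.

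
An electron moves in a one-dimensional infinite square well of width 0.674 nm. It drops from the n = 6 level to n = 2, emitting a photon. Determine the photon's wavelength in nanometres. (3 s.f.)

E_1 = h²/(8m_eL²) = 1.326×10^-19 J, so ΔE = (6² − 2²)E_1 = 4.243×10^-18 J.
λ = hc/ΔE = (6.626×10^-34·2.998×10^8)/4.243×10^-18 = 4.68×10^-8 m = 46.8 nm.

λ = 46.8 nm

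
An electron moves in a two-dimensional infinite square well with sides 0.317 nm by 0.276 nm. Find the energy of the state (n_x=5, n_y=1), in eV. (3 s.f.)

For a 2D rectangular well E = (h²/8m_e)·Σ n_i²/L_i² = (6.626×10^-34)²/(8·9.109×10^-31) · [5²/(0.317 nm)² + 1²/(0.276 nm)²].
Evaluating gives E = 1.578×10^-17 J = 98.5 eV.

E = 98.5 eV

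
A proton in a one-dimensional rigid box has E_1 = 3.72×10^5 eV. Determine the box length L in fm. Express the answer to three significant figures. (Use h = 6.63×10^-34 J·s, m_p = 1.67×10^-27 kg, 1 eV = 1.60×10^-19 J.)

L = 23.5 fm

From E_n = n²h²/(8m_pL²), L = n·h/√(8m_pE_n).
E_1 = 3.72×10^5 eV = 5.952×10^-14 J, so L = 1·6.63×10^-34/√(8·1.67×10^-27·5.952×10^-14) = 2.35×10^-14 m = 23.5 fm.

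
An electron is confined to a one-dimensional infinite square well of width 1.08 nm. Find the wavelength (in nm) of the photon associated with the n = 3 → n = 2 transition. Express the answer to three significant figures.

λ = 769 nm

E_1 = h²/(8m_eL²) = 5.165×10^-20 J, so ΔE = (3² − 2²)E_1 = 2.583×10^-19 J.
λ = hc/ΔE = (6.626×10^-34·2.998×10^8)/2.583×10^-19 = 7.69×10^-7 m = 769 nm.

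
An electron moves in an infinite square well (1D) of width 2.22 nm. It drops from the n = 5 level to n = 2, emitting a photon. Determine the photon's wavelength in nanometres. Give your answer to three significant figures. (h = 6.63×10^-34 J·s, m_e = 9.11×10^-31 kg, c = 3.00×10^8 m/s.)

λ = 774 nm

E_1 = h²/(8m_eL²) = 1.224×10^-20 J, so ΔE = (5² − 2²)E_1 = 2.570×10^-19 J.
λ = hc/ΔE = (6.63×10^-34·3.00×10^8)/2.570×10^-19 = 7.74×10^-7 m = 774 nm.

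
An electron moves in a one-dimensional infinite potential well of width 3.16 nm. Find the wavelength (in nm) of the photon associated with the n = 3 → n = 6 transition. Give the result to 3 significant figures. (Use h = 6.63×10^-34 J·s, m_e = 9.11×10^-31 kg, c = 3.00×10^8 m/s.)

λ = 1.22×10^3 nm

E_1 = h²/(8m_eL²) = 6.040×10^-21 J, so ΔE = (6² − 3²)E_1 = 1.631×10^-19 J.
λ = hc/ΔE = (6.63×10^-34·3.00×10^8)/1.631×10^-19 = 1.22×10^-6 m = 1.22×10^3 nm.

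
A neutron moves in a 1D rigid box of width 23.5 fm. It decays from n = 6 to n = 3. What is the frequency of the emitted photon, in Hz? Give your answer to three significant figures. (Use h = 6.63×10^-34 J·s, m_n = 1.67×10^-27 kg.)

E_1 = h²/(8m_nL²) = 5.958×10^-14 J and ΔE = (6² − 3²)E_1 = 1.609×10^-12 J.
f = ΔE/h = 1.609×10^-12/6.63×10^-34 = 2.43×10^21 Hz.

f = 2.43×10^21 Hz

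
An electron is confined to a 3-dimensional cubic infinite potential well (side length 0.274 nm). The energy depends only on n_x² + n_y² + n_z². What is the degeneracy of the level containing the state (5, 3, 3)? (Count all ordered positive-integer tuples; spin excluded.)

The level has n_x² + n_y² + n_z² = 43. The ordered positive-integer solutions are (3, 3, 5), (3, 5, 3), (5, 3, 3).
That gives 3 states.

degeneracy = 3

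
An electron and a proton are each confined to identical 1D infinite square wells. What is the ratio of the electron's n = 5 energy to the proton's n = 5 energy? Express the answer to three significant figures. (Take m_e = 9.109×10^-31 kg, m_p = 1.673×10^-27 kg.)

E_n ∝ 1/m at fixed n and L, so the ratio is m_p/m_e = 1.673×10^-27/9.109×10^-31 = 1.84×10^3.

1.84×10^3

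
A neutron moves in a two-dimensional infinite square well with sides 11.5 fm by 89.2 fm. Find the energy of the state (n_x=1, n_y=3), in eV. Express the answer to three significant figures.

E = 1.78×10^6 eV

For a 2D rectangular well E = (h²/8m_n)·Σ n_i²/L_i² = (6.626×10^-34)²/(8·1.675×10^-27) · [1²/(11.5 fm)² + 3²/(89.2 fm)²].
Evaluating gives E = 2.848×10^-13 J = 1.78×10^6 eV.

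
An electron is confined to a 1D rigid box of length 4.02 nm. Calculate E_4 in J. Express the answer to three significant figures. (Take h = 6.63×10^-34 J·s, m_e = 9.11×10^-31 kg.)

For an infinite well E_n = n²h²/(8m_eL²), so E_1 = h²/(8m_eL²) = (6.63×10^-34)²/(8·9.11×10^-31·(4.02×10^-9 m)²) = 3.732×10^-21 J.
Then E_4 = 4²·E_1 = 16·3.732×10^-21 J = 5.97×10^-20 J.

E_4 = 5.97×10^-20 J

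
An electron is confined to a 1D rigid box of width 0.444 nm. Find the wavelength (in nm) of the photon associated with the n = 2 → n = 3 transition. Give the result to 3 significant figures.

λ = 130 nm

E_1 = h²/(8m_eL²) = 3.056×10^-19 J, so ΔE = (3² − 2²)E_1 = 1.528×10^-18 J.
λ = hc/ΔE = (6.626×10^-34·2.998×10^8)/1.528×10^-18 = 1.30×10^-7 m = 130 nm.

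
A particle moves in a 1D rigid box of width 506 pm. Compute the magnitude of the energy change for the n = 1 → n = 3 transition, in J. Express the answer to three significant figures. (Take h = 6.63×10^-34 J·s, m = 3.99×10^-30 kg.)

E_1 = h²/(8mL²) = 5.379×10^-20 J.
|ΔE| = |1² − 3²|·E_1 = 8·5.379×10^-20 J = 4.30×10^-19 J.

|ΔE| = 4.30×10^-19 J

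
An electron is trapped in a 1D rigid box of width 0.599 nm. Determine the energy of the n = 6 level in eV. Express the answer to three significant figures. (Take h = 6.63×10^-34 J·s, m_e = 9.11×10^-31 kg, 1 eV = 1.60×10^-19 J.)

E_6 = 37.8 eV

For an infinite well E_n = n²h²/(8m_eL²), so E_1 = h²/(8m_eL²) = (6.63×10^-34)²/(8·9.11×10^-31·(5.99×10^-10 m)²) = 1.681×10^-19 J.
Then E_6 = 6²·E_1 = 36·1.681×10^-19 J = 6.052×10^-18 J.
Converting, E_6 = 6.052×10^-18 J / (1.60×10^-19 J/eV) = 37.8 eV.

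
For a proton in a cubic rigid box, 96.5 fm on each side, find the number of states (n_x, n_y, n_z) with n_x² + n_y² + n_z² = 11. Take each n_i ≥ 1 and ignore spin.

degeneracy = 3

The level has n_x² + n_y² + n_z² = 11. The ordered positive-integer solutions are (1, 1, 3), (1, 3, 1), (3, 1, 1).
That gives 3 states.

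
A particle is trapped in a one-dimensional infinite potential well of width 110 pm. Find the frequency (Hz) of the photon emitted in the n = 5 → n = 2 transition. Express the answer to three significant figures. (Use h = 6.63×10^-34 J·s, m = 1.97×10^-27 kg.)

f = 7.30×10^13 Hz

E_1 = h²/(8mL²) = 2.305×10^-21 J and ΔE = (5² − 2²)E_1 = 4.840×10^-20 J.
f = ΔE/h = 4.840×10^-20/6.63×10^-34 = 7.30×10^13 Hz.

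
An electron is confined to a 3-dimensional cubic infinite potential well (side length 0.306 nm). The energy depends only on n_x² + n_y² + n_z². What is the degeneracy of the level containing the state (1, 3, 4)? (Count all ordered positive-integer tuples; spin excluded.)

The level has n_x² + n_y² + n_z² = 26. The ordered positive-integer solutions are (1, 3, 4), (1, 4, 3), (3, 1, 4), (3, 4, 1), (4, 1, 3), (4, 3, 1).
That gives 6 states.

degeneracy = 6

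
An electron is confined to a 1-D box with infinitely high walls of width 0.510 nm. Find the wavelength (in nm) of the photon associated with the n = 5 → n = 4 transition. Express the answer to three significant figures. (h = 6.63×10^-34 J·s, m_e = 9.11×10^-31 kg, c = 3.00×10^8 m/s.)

E_1 = h²/(8m_eL²) = 2.319×10^-19 J, so ΔE = (5² − 4²)E_1 = 2.087×10^-18 J.
λ = hc/ΔE = (6.63×10^-34·3.00×10^8)/2.087×10^-18 = 9.53×10^-8 m = 95.3 nm.

λ = 95.3 nm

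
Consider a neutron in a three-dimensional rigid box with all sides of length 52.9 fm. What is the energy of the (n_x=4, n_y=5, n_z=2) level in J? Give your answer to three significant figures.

E = 5.27×10^-13 J

For a 3D rectangular well E = (h²/8m_n)·Σ n_i²/L_i² = (6.626×10^-34)²/(8·1.675×10^-27) · [4²/(52.9 fm)² + 5²/(52.9 fm)² + 2²/(52.9 fm)²].
Evaluating gives E = 5.27×10^-13 J.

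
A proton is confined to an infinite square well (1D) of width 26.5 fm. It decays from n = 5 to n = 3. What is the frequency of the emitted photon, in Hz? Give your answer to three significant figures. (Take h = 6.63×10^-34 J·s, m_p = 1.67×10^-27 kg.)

f = 1.13×10^21 Hz

E_1 = h²/(8m_pL²) = 4.685×10^-14 J and ΔE = (5² − 3²)E_1 = 7.496×10^-13 J.
f = ΔE/h = 7.496×10^-13/6.63×10^-34 = 1.13×10^21 Hz.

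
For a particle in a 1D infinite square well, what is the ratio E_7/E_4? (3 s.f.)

E_n ∝ n², so E_7/E_4 = 7²/4² = 49/16 = 3.06.

3.06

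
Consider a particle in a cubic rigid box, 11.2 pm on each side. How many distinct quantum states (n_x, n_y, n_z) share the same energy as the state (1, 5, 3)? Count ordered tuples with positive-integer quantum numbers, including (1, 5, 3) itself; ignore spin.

degeneracy = 6

The level has n_x² + n_y² + n_z² = 35. The ordered positive-integer solutions are (1, 3, 5), (1, 5, 3), (3, 1, 5), (3, 5, 1), (5, 1, 3), (5, 3, 1).
That gives 6 states.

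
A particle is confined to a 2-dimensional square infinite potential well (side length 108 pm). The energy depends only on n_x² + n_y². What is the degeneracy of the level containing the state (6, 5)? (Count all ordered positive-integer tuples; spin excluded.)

degeneracy = 2

The level has n_x² + n_y² = 61. The ordered positive-integer solutions are (5, 6), (6, 5).
That gives 2 states.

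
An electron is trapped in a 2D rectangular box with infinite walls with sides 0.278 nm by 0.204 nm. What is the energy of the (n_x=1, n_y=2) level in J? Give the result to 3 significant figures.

E = 6.57×10^-18 J

For a 2D rectangular well E = (h²/8m_e)·Σ n_i²/L_i² = (6.626×10^-34)²/(8·9.109×10^-31) · [1²/(0.278 nm)² + 2²/(0.204 nm)²].
Evaluating gives E = 6.57×10^-18 J.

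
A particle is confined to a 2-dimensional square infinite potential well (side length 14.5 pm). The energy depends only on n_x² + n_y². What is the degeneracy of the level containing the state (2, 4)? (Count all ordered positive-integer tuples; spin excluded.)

The level has n_x² + n_y² = 20. The ordered positive-integer solutions are (2, 4), (4, 2).
That gives 2 states.

degeneracy = 2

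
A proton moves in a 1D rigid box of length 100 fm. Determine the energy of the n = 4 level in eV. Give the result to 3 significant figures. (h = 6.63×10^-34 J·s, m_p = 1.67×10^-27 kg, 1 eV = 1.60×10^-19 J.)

For an infinite well E_n = n²h²/(8m_pL²), so E_1 = h²/(8m_pL²) = (6.63×10^-34)²/(8·1.67×10^-27·(1.00×10^-13 m)²) = 3.290×10^-15 J.
Then E_4 = 4²·E_1 = 16·3.290×10^-15 J = 5.264×10^-14 J.
Converting, E_4 = 5.264×10^-14 J / (1.60×10^-19 J/eV) = 3.29×10^5 eV.

E_4 = 3.29×10^5 eV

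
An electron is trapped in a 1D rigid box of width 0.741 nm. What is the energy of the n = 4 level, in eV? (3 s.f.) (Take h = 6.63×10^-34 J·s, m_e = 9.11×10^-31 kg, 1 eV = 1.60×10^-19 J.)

For an infinite well E_n = n²h²/(8m_eL²), so E_1 = h²/(8m_eL²) = (6.63×10^-34)²/(8·9.11×10^-31·(7.41×10^-10 m)²) = 1.098×10^-19 J.
Then E_4 = 4²·E_1 = 16·1.098×10^-19 J = 1.757×10^-18 J.
Converting, E_4 = 1.757×10^-18 J / (1.60×10^-19 J/eV) = 11.0 eV.

E_4 = 11.0 eV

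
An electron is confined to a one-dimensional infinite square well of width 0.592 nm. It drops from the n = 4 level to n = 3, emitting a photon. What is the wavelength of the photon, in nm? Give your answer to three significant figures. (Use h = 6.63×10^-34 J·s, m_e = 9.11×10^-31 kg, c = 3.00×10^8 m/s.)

E_1 = h²/(8m_eL²) = 1.721×10^-19 J, so ΔE = (4² − 3²)E_1 = 1.205×10^-18 J.
λ = hc/ΔE = (6.63×10^-34·3.00×10^8)/1.205×10^-18 = 1.65×10^-7 m = 165 nm.

λ = 165 nm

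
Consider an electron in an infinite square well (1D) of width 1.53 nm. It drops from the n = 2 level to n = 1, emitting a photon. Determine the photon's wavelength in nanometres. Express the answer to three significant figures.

λ = 2.57×10^3 nm

E_1 = h²/(8m_eL²) = 2.574×10^-20 J, so ΔE = (2² − 1²)E_1 = 7.722×10^-20 J.
λ = hc/ΔE = (6.626×10^-34·2.998×10^8)/7.722×10^-20 = 2.57×10^-6 m = 2.57×10^3 nm.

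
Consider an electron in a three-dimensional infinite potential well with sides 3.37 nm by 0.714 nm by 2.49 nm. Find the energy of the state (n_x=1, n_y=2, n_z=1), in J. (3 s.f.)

E = 4.88×10^-19 J

For a 3D rectangular well E = (h²/8m_e)·Σ n_i²/L_i² = (6.626×10^-34)²/(8·9.109×10^-31) · [1²/(3.37 nm)² + 2²/(0.714 nm)² + 1²/(2.49 nm)²].
Evaluating gives E = 4.88×10^-19 J.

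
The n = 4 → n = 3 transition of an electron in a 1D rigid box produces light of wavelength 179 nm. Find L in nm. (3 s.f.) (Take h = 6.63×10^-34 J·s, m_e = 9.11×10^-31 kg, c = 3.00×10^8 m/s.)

L = 0.616 nm

The photon carries ΔE = hc/λ = 6.63×10^-34·3.00×10^8/1.79×10^-7 m = 1.111×10^-18 J.
Since ΔE = (4² − 3²)E_1, E_1 = 1.587×10^-19 J, and L = h/√(8m_eE_1) = 6.16×10^-10 m = 0.616 nm.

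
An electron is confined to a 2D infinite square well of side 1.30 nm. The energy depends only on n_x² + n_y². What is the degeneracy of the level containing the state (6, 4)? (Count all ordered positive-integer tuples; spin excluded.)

The level has n_x² + n_y² = 52. The ordered positive-integer solutions are (4, 6), (6, 4).
That gives 2 states.

degeneracy = 2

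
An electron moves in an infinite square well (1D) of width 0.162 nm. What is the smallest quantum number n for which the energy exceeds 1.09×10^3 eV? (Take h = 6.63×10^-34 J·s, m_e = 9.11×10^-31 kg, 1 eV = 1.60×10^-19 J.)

E_1 = h²/(8m_eL²) = 2.298×10^-18 J = 14.36 eV.
Need n² > 1.09×10^3/14.36 = 75.91, i.e. n > 8.713.
The smallest integer satisfying this is n = 9.

n = 9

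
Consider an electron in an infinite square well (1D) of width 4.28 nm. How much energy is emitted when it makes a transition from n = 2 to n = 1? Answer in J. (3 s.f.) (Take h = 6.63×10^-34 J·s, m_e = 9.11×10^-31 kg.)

|ΔE| = 9.88×10^-21 J

E_1 = h²/(8m_eL²) = 3.293×10^-21 J.
|ΔE| = |2² − 1²|·E_1 = 3·3.293×10^-21 J = 9.88×10^-21 J.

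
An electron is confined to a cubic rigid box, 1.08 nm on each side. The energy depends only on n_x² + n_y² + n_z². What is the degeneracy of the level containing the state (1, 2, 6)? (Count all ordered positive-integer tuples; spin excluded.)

degeneracy = 9

The level has n_x² + n_y² + n_z² = 41. The ordered positive-integer solutions are (1, 2, 6), (1, 6, 2), (2, 1, 6), (2, 6, 1), (3, 4, 4), (4, 3, 4), (4, 4, 3), (6, 1, 2), (6, 2, 1).
That gives 9 states.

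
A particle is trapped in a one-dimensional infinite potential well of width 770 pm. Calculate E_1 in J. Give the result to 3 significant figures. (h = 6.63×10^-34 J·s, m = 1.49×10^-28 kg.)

For an infinite well E_n = n²h²/(8mL²), so E_1 = h²/(8mL²) = (6.63×10^-34)²/(8·1.49×10^-28·(7.70×10^-10 m)²) = 6.220×10^-22 J.

E_1 = 6.22×10^-22 J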